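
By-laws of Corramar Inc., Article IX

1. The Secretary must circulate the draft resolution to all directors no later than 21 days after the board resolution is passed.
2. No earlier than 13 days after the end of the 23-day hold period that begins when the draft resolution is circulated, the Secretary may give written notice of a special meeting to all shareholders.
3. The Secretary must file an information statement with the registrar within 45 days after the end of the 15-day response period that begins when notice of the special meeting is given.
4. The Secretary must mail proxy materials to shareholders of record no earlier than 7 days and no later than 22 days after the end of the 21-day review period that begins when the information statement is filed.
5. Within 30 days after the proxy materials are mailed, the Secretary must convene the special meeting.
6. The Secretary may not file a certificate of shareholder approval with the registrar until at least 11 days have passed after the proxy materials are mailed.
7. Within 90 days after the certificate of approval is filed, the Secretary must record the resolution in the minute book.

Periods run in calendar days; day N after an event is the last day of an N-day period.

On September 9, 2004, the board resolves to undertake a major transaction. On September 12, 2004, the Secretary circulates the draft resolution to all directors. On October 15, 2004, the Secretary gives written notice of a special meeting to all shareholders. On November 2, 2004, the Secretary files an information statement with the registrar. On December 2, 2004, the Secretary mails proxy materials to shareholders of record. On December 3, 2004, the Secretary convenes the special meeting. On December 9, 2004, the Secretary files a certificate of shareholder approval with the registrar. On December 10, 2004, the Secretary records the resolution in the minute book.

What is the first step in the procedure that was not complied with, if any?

Step 2

Step 1 — counting 21 days from September 9, 2004 (when the board resolution is passed) gives a deadline of September 30, 2004; completed September 12, 2004, before the deadline.
Step 2 — must wait 13 days from October 5, 2004 (end of the 23-day hold period, which began when the draft resolution is circulated on September 12, 2004), so not before October 18, 2004; October 15, 2004 is 3 days before the earliest permitted date.
That is the first point of non-compliance.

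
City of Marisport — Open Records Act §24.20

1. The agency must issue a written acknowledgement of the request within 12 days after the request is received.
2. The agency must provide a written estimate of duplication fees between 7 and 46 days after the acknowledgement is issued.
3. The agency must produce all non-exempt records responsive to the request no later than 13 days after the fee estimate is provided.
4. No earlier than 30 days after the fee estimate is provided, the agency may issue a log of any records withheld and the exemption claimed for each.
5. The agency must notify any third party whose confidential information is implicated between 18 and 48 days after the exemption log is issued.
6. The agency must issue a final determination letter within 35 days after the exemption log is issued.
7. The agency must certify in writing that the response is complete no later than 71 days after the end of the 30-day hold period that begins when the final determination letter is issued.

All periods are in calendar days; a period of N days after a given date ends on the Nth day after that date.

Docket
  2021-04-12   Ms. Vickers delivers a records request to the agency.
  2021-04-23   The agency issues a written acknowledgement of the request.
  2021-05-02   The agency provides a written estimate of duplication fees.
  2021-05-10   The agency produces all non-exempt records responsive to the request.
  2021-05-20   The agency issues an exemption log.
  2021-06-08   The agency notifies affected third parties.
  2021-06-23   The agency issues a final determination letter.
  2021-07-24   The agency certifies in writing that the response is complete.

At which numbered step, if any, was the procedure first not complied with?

Step 4

Step 1 — counting 12 days from 2021-04-12 (when the request is received) gives a deadline of 2021-04-24; done 2021-04-23 — timely.
Step 2 — 7 and 46 days from 2021-04-23 (when the acknowledgement is issued) are 2021-04-30 and 2021-06-08 respectively; 2021-05-02 falls inside that range.
Step 3 — counting 13 days from 2021-05-02 (when the fee estimate is provided) gives a deadline of 2021-05-15; done 2021-05-10 — timely.
Step 4 — must wait 30 days from 2021-05-02 (when the fee estimate is provided), so not before 2021-06-01; 2021-05-20 is 12 days before the earliest permitted date.
The procedure was therefore not followed at step 4.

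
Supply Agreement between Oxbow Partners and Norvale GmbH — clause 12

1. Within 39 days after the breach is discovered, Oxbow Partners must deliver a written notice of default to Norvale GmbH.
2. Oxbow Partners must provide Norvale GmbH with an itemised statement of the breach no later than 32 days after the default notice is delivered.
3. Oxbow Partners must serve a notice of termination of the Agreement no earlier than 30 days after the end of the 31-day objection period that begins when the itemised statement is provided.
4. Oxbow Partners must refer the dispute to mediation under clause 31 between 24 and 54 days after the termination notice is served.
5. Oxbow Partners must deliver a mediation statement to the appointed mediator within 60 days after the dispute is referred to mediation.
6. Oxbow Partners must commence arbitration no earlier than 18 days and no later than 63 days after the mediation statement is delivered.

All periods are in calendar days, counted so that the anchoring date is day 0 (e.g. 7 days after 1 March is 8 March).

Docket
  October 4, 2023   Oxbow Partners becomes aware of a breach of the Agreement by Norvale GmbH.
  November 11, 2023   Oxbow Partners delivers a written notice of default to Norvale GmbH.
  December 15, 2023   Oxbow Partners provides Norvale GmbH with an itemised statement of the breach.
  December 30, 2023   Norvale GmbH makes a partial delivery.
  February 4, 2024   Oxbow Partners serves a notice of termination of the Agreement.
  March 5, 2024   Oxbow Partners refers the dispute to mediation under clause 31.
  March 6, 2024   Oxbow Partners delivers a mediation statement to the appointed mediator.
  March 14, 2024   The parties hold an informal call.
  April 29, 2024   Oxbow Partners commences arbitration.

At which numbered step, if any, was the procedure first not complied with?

Step 1 — counting 39 days from October 4, 2023 (when the breach is discovered) gives a deadline of November 12, 2023; completed November 11, 2023, before the deadline.
Step 2 — counting 32 days from November 11, 2023 (when the default notice is delivered) gives a deadline of December 13, 2023; done December 15, 2023 — 2 days late.

Step 2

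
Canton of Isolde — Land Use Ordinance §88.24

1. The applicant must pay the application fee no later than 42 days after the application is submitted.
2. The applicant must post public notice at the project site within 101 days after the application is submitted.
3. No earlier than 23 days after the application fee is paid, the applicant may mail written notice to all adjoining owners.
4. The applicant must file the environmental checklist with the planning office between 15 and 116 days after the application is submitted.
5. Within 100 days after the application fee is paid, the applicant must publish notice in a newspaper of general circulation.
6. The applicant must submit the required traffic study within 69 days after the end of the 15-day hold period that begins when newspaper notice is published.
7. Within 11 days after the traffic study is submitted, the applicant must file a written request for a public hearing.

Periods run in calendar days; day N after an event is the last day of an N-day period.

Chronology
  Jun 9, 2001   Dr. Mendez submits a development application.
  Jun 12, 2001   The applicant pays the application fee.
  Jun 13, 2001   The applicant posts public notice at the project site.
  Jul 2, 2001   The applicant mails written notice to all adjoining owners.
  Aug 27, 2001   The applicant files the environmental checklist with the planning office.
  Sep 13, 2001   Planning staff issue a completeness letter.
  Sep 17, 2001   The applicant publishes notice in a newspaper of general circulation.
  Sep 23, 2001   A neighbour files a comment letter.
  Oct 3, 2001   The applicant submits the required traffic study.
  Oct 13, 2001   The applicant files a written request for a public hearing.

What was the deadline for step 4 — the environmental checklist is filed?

Oct 3, 2001

Step 4 runs from Jun 9, 2001, when the application is submitted. The window is 15–116 days after Jun 9, 2001; it closes on Oct 3, 2001.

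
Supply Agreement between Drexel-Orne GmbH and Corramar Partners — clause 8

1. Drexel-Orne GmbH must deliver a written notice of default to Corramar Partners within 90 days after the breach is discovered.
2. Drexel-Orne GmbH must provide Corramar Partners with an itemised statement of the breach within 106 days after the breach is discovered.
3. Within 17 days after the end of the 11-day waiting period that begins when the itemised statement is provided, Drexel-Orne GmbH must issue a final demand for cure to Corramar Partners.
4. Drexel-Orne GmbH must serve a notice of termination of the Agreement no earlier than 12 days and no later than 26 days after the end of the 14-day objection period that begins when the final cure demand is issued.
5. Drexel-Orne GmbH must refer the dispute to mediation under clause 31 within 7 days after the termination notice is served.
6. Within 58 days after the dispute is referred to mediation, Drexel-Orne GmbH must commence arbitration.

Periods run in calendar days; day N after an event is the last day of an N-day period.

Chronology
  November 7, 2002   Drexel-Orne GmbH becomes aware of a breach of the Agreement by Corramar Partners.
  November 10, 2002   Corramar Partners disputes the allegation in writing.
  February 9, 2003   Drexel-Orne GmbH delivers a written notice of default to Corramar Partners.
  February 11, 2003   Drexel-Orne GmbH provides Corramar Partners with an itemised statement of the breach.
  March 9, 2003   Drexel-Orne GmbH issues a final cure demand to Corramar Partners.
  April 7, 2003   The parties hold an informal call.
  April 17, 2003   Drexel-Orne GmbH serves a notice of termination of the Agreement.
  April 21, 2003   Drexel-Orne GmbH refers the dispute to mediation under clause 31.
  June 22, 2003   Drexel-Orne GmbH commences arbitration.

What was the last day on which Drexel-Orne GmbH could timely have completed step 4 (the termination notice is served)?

April 18, 2003

The final cure demand is issued on March 9, 2003; the 14-day objection period therefore ends March 23, 2003, and step 4 runs from that date. The window is 12–26 days after March 23, 2003; it closes on April 18, 2003.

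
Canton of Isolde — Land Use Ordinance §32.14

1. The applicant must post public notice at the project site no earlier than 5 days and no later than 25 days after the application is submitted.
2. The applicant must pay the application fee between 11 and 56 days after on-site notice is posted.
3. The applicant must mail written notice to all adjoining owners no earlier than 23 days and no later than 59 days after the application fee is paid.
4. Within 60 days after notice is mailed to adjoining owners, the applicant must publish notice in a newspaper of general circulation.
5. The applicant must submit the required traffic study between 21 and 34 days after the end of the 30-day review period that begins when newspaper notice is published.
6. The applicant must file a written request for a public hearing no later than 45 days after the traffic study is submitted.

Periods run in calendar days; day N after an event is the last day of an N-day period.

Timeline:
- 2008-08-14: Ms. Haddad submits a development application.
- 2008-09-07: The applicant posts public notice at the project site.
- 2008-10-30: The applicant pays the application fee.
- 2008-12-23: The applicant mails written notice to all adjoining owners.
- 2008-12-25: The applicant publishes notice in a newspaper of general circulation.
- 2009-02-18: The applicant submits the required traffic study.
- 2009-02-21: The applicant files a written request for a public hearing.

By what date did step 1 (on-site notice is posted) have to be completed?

2008-09-08

Step 1 runs from 2008-08-14, when the application is submitted. The window is 5–25 days after 2008-08-14; it closes on 2008-09-08.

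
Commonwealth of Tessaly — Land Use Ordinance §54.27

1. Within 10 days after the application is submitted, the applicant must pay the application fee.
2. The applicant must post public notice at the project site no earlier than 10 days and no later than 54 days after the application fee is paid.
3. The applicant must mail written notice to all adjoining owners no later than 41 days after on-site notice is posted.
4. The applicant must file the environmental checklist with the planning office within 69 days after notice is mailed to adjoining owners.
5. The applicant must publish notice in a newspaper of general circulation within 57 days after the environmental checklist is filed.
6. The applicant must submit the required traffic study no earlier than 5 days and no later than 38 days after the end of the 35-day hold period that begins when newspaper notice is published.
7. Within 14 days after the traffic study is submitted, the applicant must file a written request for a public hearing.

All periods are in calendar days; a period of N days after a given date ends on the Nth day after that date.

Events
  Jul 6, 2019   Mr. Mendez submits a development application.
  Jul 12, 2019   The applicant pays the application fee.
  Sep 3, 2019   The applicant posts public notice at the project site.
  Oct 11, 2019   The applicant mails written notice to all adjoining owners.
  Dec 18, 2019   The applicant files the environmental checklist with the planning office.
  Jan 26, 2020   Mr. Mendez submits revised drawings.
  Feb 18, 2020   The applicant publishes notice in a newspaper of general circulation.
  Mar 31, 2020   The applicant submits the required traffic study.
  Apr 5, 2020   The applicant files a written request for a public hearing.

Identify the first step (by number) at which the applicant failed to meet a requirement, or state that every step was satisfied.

Step 5

Step 1 — counting 10 days from Jul 6, 2019 (when the application is submitted) gives a deadline of Jul 16, 2019; done Jul 12, 2019 — timely.
Step 2 — 10 and 54 days from Jul 12, 2019 (when the application fee is paid) are Jul 22, 2019 and Sep 4, 2019 respectively; done Sep 3, 2019, which is between those dates.
Step 3 — counting 41 days from Sep 3, 2019 (when on-site notice is posted) gives a deadline of Oct 14, 2019; Oct 11, 2019 is within that limit.
Step 4 — counting 69 days from Oct 11, 2019 (when notice is mailed to adjoining owners) gives a deadline of Dec 19, 2019; Dec 18, 2019 is within that limit.
Step 5 — counting 57 days from Dec 18, 2019 (when the environmental checklist is filed) gives a deadline of Feb 13, 2020; Feb 18, 2020 misses that deadline by 5 days.
That is the first point of non-compliance.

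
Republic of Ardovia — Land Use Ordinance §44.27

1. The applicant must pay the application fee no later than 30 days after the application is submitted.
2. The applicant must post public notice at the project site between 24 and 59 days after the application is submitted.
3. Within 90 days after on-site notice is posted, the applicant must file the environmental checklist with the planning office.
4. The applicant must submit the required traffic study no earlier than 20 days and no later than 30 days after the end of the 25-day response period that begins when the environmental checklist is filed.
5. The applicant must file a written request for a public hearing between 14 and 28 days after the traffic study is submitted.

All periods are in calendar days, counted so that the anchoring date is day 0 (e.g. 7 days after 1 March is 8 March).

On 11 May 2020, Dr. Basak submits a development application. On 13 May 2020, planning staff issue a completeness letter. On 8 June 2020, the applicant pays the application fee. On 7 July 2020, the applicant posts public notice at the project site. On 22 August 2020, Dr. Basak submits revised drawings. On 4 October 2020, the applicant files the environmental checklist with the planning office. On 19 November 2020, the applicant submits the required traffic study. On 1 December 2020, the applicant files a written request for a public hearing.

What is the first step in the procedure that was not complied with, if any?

Step 5

Step 1 — counting 30 days from 11 May 2020 (when the application is submitted) gives a deadline of 10 June 2020; completed 8 June 2020, before the deadline.
Step 2 — 24 and 59 days from 11 May 2020 (when the application is submitted) are 4 June 2020 and 9 July 2020 respectively; done 7 July 2020 — within the window.
Step 3 — counting 90 days from 7 July 2020 (when on-site notice is posted) gives a deadline of 5 October 2020; completed 4 October 2020, before the deadline.
Step 4 — 20 and 30 days from 29 October 2020 (end of the 25-day response period, which began when the environmental checklist is filed on 4 October 2020) are 18 November 2020 and 28 November 2020 respectively; 19 November 2020 falls inside that range.
Step 5 — 14 and 28 days from 19 November 2020 (when the traffic study is submitted) are 3 December 2020 and 17 December 2020 respectively; done 1 December 2020 — 2 days before the window opened.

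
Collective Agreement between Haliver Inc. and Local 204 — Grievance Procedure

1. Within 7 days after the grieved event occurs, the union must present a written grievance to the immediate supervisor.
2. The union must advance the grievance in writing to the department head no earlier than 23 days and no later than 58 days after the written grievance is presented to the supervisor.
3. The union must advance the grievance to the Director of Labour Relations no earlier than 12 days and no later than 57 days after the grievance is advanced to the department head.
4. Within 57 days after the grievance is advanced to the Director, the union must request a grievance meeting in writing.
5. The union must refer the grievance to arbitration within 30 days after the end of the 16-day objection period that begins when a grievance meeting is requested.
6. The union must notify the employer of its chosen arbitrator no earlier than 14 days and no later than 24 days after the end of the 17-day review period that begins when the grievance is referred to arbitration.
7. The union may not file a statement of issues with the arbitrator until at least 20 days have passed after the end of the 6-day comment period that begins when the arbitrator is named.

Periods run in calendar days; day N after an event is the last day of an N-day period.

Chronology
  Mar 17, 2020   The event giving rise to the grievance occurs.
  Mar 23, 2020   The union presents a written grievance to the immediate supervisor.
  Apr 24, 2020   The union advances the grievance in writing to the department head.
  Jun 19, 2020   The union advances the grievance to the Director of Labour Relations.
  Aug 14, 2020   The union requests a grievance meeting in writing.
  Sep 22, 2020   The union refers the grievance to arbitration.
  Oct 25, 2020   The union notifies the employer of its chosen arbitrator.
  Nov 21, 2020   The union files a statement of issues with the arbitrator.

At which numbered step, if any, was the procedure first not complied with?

None — every step was satisfied

Step 1: 7 days after Mar 17, 2020 (when the grieved event occurs) is Mar 24, 2020; Mar 23, 2020 is within that limit.
Step 2: the window is 23–58 days after Mar 23, 2020 (when the written grievance is presented to the supervisor), so Apr 15, 2020 through May 20, 2020; done Apr 24, 2020 — within the window.
Step 3: the window is 12–57 days after Apr 24, 2020 (when the grievance is advanced to the department head), so May 6, 2020 through Jun 20, 2020; done Jun 19, 2020 — within the window.
Step 4: 57 days after Jun 19, 2020 (when the grievance is advanced to the Director) is Aug 15, 2020; Aug 14, 2020 is within that limit.
Step 5: 30 days after Aug 30, 2020 (end of the 16-day objection period, which began when a grievance meeting is requested on Aug 14, 2020) is Sep 29, 2020; Sep 22, 2020 is within that limit.
Step 6: the window is 14–24 days after Oct 9, 2020 (end of the 17-day review period, which began when the grievance is referred to arbitration on Sep 22, 2020), so Oct 23, 2020 through Nov 2, 2020; done Oct 25, 2020 — within the window.
Step 7: the earliest permitted date is 20 days after Oct 31, 2020 (end of the 6-day comment period, which began when the arbitrator is named on Oct 25, 2020), i.e. Nov 20, 2020; Nov 21, 2020 is on or after that date.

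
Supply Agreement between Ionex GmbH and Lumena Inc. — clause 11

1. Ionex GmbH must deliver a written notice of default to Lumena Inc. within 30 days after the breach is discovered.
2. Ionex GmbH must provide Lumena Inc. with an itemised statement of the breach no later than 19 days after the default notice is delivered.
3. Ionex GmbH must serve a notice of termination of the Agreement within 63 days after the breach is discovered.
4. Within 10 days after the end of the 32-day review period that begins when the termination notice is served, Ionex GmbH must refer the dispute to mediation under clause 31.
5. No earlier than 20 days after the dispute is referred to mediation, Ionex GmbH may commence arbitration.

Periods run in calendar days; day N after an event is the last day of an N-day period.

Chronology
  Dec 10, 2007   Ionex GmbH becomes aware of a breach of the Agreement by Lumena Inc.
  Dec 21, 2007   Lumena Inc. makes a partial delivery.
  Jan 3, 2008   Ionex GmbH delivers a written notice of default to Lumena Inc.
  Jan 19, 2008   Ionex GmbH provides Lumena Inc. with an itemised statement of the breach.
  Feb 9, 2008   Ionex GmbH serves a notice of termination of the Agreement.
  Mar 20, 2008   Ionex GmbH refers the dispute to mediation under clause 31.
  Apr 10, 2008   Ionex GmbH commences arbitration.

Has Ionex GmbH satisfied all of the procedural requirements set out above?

Yes

Step 1: 30 days after Dec 10, 2007 (when the breach is discovered) is Jan 9, 2008; Jan 3, 2008 is within that limit.
Step 2: 19 days after Jan 3, 2008 (when the default notice is delivered) is Jan 22, 2008; Jan 19, 2008 is within that limit.
Step 3: 63 days after Dec 10, 2007 (when the breach is discovered) is Feb 11, 2008; done Feb 9, 2008 — timely.
Step 4: 10 days after Mar 12, 2008 (end of the 32-day review period, which began when the termination notice is served on Feb 9, 2008) is Mar 22, 2008; done Mar 20, 2008 — timely.
Step 5: the earliest permitted date is 20 days after Mar 20, 2008 (when the dispute is referred to mediation), i.e. Apr 9, 2008; done Apr 10, 2008 — permitted.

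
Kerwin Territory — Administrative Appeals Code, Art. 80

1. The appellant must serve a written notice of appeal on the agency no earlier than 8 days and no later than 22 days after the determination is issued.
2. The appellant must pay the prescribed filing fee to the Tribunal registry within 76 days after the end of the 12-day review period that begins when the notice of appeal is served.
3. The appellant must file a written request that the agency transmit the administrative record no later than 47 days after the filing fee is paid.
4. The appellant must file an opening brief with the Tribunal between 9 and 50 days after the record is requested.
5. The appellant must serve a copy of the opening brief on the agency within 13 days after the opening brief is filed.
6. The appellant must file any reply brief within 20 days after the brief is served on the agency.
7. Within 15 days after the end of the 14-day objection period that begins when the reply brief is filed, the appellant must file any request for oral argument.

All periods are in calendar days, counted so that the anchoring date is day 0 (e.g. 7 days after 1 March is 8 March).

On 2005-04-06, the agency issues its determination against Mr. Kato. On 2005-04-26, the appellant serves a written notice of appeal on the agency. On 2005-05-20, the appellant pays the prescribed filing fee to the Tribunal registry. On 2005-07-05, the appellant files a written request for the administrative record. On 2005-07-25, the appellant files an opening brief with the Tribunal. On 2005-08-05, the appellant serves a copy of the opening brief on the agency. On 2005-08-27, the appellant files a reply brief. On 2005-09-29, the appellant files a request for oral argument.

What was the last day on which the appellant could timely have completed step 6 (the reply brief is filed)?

Step 6 runs from 2005-08-05, when the brief is served on the agency. 20 days after 2005-08-05 is 2005-08-25.

2005-08-25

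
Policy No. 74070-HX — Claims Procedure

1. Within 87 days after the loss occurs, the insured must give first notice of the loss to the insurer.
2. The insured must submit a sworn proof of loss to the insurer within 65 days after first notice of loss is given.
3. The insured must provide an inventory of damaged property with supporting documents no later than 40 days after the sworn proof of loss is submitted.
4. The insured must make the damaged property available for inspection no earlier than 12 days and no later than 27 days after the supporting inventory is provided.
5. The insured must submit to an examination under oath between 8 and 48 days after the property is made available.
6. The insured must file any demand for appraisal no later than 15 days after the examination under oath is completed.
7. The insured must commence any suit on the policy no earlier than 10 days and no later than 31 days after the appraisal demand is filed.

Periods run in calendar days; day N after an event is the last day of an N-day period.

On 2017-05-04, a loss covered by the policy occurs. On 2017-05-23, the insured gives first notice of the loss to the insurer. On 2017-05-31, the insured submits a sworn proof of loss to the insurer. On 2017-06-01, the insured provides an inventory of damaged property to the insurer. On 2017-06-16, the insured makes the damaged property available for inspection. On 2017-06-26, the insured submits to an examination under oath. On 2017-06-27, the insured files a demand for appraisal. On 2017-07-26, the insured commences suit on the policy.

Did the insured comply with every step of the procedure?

(1) due by 2017-05-04 + 87 days = 2017-07-30; completed 2017-05-23, before the deadline.
(2) due by 2017-05-23 + 65 days = 2017-07-27; completed 2017-05-31, before the deadline.
(3) due by 2017-05-31 + 40 days = 2017-07-10; completed 2017-06-01, before the deadline.
(4) the permitted window runs from 2017-06-01 + 12 = 2017-06-13 to 2017-06-01 + 27 = 2017-06-28; done 2017-06-16 — within the window.
(5) the permitted window runs from 2017-06-16 + 8 = 2017-06-24 to 2017-06-16 + 48 = 2017-08-03; done 2017-06-26, which is between those dates.
(6) due by 2017-06-26 + 15 days = 2017-07-11; done 2017-06-27 — timely.
(7) the permitted window runs from 2017-06-27 + 10 = 2017-07-07 to 2017-06-27 + 31 = 2017-07-28; 2017-07-26 falls inside that range.

Yes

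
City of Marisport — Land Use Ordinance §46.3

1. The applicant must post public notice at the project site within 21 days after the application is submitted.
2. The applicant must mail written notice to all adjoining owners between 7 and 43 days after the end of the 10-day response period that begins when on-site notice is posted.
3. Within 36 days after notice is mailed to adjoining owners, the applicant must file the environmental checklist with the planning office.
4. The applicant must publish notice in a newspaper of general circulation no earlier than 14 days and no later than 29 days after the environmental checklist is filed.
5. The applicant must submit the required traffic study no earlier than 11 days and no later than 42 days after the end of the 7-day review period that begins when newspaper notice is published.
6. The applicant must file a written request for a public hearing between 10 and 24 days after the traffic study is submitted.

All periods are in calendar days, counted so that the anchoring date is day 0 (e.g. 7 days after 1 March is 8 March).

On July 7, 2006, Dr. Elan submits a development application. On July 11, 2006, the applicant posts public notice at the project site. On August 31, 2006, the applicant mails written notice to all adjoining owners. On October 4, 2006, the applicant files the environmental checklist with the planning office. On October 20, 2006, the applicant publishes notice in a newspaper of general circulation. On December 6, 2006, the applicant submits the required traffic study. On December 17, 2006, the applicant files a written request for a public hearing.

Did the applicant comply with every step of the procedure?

(1) due by July 7, 2006 + 21 days = July 28, 2006; July 11, 2006 is within that limit.
(2) the permitted window runs from July 21, 2006 + 7 = July 28, 2006 to July 21, 2006 + 43 = September 2, 2006; done August 31, 2006 — within the window.
(3) due by August 31, 2006 + 36 days = October 6, 2006; done October 4, 2006 — timely.
(4) the permitted window runs from October 4, 2006 + 14 = October 18, 2006 to October 4, 2006 + 29 = November 2, 2006; October 20, 2006 falls inside that range.
(5) the permitted window runs from October 27, 2006 + 11 = November 7, 2006 to October 27, 2006 + 42 = December 8, 2006; December 6, 2006 falls inside that range.
(6) the permitted window runs from December 6, 2006 + 10 = December 16, 2006 to December 6, 2006 + 24 = December 30, 2006; December 17, 2006 falls inside that range.

Yes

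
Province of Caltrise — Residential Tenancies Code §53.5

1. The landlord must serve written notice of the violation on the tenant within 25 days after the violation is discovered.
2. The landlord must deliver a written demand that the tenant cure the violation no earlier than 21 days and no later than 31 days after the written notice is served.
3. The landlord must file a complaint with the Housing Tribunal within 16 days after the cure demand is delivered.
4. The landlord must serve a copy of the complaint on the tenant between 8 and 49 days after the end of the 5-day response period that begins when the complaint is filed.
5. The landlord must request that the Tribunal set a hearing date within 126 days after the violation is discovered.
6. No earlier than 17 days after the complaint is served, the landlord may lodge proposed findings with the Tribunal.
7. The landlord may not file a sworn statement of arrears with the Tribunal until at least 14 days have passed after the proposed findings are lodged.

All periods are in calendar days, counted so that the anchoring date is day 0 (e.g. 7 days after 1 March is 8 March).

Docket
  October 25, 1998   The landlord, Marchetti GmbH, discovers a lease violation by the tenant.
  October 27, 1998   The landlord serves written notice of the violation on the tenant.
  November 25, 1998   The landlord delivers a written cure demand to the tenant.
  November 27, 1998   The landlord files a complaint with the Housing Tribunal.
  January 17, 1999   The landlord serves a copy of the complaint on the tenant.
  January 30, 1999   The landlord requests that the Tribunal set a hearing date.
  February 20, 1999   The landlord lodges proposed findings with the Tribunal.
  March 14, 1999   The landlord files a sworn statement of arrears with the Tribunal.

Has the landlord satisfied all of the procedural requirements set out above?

(1) due by October 25, 1998 + 25 days = November 19, 1998; done October 27, 1998 — timely.
(2) the permitted window runs from October 27, 1998 + 21 = November 17, 1998 to October 27, 1998 + 31 = November 27, 1998; November 25, 1998 falls inside that range.
(3) due by November 25, 1998 + 16 days = December 11, 1998; done November 27, 1998 — timely.
(4) the permitted window runs from December 2, 1998 + 8 = December 10, 1998 to December 2, 1998 + 49 = January 20, 1999; done January 17, 1999, which is between those dates.
(5) due by October 25, 1998 + 126 days = February 28, 1999; January 30, 1999 is within that limit.
(6) permitted from January 17, 1999 + 17 days = February 3, 1999 onward; done February 20, 1999 — permitted.
(7) permitted from February 20, 1999 + 14 days = March 6, 1999 onward; done March 14, 1999, after the minimum wait.

Yes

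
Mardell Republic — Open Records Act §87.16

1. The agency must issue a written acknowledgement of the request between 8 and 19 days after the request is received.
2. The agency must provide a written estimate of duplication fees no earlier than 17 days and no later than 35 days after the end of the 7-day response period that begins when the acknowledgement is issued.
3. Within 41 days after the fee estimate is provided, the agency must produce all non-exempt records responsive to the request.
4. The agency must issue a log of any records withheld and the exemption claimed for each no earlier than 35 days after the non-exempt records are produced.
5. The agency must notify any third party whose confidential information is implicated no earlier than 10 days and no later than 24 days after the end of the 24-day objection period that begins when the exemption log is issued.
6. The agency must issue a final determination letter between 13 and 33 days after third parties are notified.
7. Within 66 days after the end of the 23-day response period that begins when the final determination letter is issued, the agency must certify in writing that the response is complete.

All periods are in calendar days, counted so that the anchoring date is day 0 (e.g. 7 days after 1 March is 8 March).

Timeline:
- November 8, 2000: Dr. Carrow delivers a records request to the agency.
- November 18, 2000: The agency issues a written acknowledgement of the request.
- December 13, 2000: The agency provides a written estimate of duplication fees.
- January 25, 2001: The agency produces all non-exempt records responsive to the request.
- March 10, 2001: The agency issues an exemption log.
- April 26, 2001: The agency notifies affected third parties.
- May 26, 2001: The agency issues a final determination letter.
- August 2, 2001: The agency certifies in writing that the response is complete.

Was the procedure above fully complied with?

(1) the permitted window runs from November 8, 2000 + 8 = November 16, 2000 to November 8, 2000 + 19 = November 27, 2000; done November 18, 2000, which is between those dates.
(2) the permitted window runs from November 25, 2000 + 17 = December 12, 2000 to November 25, 2000 + 35 = December 30, 2000; December 13, 2000 falls inside that range.
(3) due by December 13, 2000 + 41 days = January 23, 2001; not done until January 25, 2001, 2 days after the deadline.

No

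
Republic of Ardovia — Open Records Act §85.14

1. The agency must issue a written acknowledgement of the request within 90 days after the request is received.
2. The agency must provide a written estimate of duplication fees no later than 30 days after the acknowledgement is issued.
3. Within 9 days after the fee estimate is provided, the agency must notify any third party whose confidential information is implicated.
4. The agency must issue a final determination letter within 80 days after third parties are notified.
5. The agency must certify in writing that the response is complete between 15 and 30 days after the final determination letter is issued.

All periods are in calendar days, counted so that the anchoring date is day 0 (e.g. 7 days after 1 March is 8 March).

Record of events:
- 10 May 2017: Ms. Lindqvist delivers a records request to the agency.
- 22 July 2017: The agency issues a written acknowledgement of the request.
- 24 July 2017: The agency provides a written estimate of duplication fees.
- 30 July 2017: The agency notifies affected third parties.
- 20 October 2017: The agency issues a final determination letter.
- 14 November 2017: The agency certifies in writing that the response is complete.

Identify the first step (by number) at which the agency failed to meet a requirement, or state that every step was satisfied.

Step 4

Step 1 — counting 90 days from 10 May 2017 (when the request is received) gives a deadline of 8 August 2017; completed 22 July 2017, before the deadline.
Step 2 — counting 30 days from 22 July 2017 (when the acknowledgement is issued) gives a deadline of 21 August 2017; completed 24 July 2017, before the deadline.
Step 3 — counting 9 days from 24 July 2017 (when the fee estimate is provided) gives a deadline of 2 August 2017; 30 July 2017 is within that limit.
Step 4 — counting 80 days from 30 July 2017 (when third parties are notified) gives a deadline of 18 October 2017; 20 October 2017 misses that deadline by 2 days.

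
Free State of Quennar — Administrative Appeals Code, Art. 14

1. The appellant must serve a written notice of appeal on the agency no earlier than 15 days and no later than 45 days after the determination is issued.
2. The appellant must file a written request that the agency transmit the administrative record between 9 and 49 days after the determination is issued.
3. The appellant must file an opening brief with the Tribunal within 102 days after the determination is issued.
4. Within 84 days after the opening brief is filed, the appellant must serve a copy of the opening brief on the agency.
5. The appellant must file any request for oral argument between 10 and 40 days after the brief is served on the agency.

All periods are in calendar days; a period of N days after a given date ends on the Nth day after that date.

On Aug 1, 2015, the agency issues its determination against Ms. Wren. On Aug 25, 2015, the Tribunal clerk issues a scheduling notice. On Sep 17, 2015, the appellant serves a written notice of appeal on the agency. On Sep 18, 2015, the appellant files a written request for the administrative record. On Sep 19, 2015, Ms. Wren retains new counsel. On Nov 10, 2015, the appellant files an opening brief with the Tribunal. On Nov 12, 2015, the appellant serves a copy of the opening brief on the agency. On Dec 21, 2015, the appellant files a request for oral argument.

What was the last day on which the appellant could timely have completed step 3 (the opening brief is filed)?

Nov 11, 2015

Step 3 runs from Aug 1, 2015, when the determination is issued. 102 days after Aug 1, 2015 is Nov 11, 2015.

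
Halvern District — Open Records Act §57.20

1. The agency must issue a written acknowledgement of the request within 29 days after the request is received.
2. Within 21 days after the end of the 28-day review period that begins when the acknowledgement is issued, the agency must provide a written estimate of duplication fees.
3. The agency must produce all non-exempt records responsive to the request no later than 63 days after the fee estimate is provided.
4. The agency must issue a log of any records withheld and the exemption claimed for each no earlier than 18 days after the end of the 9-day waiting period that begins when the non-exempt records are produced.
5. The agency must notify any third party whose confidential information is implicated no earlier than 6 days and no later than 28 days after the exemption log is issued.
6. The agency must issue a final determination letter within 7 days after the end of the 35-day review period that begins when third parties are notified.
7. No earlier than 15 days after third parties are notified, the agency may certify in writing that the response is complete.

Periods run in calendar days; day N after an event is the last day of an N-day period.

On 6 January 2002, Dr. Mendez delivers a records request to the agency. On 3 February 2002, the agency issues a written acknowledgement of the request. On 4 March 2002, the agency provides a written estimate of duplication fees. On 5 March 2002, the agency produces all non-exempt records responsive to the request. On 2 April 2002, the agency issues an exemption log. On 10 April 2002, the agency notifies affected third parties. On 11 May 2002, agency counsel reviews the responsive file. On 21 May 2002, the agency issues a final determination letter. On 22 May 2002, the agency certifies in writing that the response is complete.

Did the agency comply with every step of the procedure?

Yes

(1) due by 6 January 2002 + 29 days = 4 February 2002; done 3 February 2002 — timely.
(2) due by 3 March 2002 + 21 days = 24 March 2002; done 4 March 2002 — timely.
(3) due by 4 March 2002 + 63 days = 6 May 2002; completed 5 March 2002, before the deadline.
(4) permitted from 14 March 2002 + 18 days = 1 April 2002 onward; done 2 April 2002, after the minimum wait.
(5) the permitted window runs from 2 April 2002 + 6 = 8 April 2002 to 2 April 2002 + 28 = 30 April 2002; done 10 April 2002, which is between those dates.
(6) due by 15 May 2002 + 7 days = 22 May 2002; completed 21 May 2002, before the deadline.
(7) permitted from 10 April 2002 + 15 days = 25 April 2002 onward; 22 May 2002 is on or after that date.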